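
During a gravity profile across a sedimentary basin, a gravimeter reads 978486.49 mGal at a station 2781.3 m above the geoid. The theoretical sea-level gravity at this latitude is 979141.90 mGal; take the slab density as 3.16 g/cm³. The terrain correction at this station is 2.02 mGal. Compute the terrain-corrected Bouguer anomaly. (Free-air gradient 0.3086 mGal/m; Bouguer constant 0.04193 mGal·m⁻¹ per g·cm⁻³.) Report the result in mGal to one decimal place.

Free-air correction = 0.3086 × 2781.3 = 858.31 mGal
Free-air anomaly = 978486.49 − 979141.90 + (858.31) = 202.90 mGal
Bouguer slab correction = 0.04193 × 3.16 × 2781.3 = 368.52 mGal
Simple Bouguer anomaly = 202.90 − (368.52) = -165.62 mGal
Complete Bouguer anomaly = -165.62 + 2.02 = -163.60 mGal

-163.6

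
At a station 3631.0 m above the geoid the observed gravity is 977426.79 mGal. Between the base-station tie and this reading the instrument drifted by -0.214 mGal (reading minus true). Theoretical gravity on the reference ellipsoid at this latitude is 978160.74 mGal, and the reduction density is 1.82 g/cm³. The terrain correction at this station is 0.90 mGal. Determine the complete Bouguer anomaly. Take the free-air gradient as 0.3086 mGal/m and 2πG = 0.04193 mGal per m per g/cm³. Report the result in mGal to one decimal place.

Drift-corrected reading = 977426.79 − (-0.214) = 977427.004 mGal
Free-air correction = 0.3086 × 3631.0 = 1120.53 mGal
Free-air anomaly = 977427.004 − 978160.74 + (1120.53) = 386.794 mGal
Bouguer slab correction = 0.04193 × 1.82 × 3631.0 = 277.09 mGal
Simple Bouguer anomaly = 386.794 − (277.09) = 109.704 mGal
Complete Bouguer anomaly = 109.704 + 0.90 = 110.604 mGal

110.6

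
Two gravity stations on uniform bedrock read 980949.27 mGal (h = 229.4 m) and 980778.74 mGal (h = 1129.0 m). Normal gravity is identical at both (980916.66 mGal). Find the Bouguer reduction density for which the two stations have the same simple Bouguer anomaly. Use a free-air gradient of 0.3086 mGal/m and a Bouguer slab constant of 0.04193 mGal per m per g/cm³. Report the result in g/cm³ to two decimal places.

Δg_obs = 980778.74 − 980949.27 = -170.53 mGal over Δh = 1129.0 − 229.4 = 899.6 m
Equal Bouguer anomalies ⇒ Δg_obs + (0.3086 − 0.04193ρ)·Δh = 0
0.3086 − 0.04193ρ = −Δg_obs/Δh = 0.18956
ρ = (0.3086 − 0.18956) / 0.04193 = 2.84 g/cm³

2.84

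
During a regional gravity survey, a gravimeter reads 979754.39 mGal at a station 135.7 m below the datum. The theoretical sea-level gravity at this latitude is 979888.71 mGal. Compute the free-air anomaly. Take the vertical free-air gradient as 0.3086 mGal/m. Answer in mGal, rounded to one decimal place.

Free-air correction = 0.3086 × -135.7 = -41.88 mGal
Free-air anomaly = 979754.39 − 979888.71 + (-41.88) = -176.20 mGal

-176.2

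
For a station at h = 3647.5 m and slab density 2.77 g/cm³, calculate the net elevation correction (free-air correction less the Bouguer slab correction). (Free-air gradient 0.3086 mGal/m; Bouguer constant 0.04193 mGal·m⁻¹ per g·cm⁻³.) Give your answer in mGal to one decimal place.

702.0

Combined gradient = 0.3086 − 0.04193 × 2.77 = 0.1924539 mGal/m
Combined elevation correction = 0.1924539 × 3647.5 = 702.0 mGal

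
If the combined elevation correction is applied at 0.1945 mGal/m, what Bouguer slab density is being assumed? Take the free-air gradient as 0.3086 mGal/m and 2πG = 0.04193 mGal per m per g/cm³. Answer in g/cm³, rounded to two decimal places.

0.1945 = 0.3086 − 0.04193 × ρ
ρ = (0.3086 − 0.1945) / 0.04193 = 2.72 g/cm³

2.72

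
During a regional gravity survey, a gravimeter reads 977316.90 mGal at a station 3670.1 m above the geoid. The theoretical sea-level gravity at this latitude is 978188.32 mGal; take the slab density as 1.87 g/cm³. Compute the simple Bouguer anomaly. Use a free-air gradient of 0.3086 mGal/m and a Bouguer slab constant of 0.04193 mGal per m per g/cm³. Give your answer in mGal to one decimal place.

Free-air correction = 0.3086 × 3670.1 = 1132.59 mGal
Free-air anomaly = 977316.90 − 978188.32 + (1132.59) = 261.17 mGal
Bouguer slab correction = 0.04193 × 1.87 × 3670.1 = 287.77 mGal
Simple Bouguer anomaly = 261.17 − (287.77) = -26.60 mGal

-26.6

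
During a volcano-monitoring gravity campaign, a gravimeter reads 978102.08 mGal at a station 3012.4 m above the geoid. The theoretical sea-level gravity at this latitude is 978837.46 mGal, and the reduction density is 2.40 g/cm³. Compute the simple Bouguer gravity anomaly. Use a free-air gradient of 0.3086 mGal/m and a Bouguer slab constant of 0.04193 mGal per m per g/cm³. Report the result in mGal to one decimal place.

Free-air correction = 0.3086 × 3012.4 = 929.63 mGal
Free-air anomaly = 978102.08 − 978837.46 + (929.63) = 194.25 mGal
Bouguer slab correction = 0.04193 × 2.40 × 3012.4 = 303.14 mGal
Simple Bouguer anomaly = 194.25 − (303.14) = -108.89 mGal

-108.9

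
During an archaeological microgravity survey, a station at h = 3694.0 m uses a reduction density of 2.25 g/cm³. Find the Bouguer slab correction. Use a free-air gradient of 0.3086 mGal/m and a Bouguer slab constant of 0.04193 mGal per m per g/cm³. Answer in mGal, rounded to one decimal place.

Bouguer slab correction = 0.04193 × 2.25 × 3694.0 = 348.5 mGal

348.5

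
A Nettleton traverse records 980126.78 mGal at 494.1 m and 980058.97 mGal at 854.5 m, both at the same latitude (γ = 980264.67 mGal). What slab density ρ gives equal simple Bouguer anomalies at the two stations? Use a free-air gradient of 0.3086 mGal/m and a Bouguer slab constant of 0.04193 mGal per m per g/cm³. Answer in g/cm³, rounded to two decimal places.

2.87

Δg_obs = 980058.97 − 980126.78 = -67.81 mGal over Δh = 854.5 − 494.1 = 360.4 m
Equal Bouguer anomalies ⇒ Δg_obs + (0.3086 − 0.04193ρ)·Δh = 0
0.3086 − 0.04193ρ = −Δg_obs/Δh = 0.18815
ρ = (0.3086 − 0.18815) / 0.04193 = 2.87 g/cm³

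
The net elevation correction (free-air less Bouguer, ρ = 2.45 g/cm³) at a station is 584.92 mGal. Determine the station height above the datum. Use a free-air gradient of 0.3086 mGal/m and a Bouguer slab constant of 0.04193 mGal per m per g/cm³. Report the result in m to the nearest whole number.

Combined gradient = 0.3086 − 0.04193 × 2.45 = 0.2058715 mGal/m
h = 584.92 / 0.2058715 = 2841.19 m

2841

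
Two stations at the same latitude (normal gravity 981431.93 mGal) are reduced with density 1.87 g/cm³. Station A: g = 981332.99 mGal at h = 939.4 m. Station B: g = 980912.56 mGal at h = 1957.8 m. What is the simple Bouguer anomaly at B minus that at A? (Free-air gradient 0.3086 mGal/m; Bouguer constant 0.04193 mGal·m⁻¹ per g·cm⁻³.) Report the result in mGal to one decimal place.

-186.0

Δg_SB(A) = 981332.99 − 981431.93 + 0.3086×939.4 − 0.04193×1.87×939.4 = 117.30 mGal
Δg_SB(B) = 980912.56 − 981431.93 + 0.3086×1957.8 − 0.04193×1.87×1957.8 = -68.70 mGal
Difference = -68.70 − (117.30) = -186.00 mGal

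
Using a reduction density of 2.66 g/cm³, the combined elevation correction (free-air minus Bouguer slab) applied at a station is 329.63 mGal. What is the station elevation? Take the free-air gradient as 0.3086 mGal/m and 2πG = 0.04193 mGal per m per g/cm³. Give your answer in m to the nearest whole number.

1673

Combined gradient = 0.3086 − 0.04193 × 2.66 = 0.1970662 mGal/m
h = 329.63 / 0.1970662 = 1672.69 m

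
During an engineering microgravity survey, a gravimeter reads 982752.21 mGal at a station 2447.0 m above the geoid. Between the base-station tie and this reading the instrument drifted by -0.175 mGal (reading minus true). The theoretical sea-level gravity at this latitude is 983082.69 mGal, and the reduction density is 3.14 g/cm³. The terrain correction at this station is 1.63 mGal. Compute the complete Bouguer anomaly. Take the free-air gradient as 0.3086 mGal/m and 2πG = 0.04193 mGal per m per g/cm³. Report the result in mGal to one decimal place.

Drift-corrected reading = 982752.21 − (-0.175) = 982752.385 mGal
Free-air correction = 0.3086 × 2447.0 = 755.14 mGal
Free-air anomaly = 982752.385 − 983082.69 + (755.14) = 424.835 mGal
Bouguer slab correction = 0.04193 × 3.14 × 2447.0 = 322.17 mGal
Simple Bouguer anomaly = 424.835 − (322.17) = 102.665 mGal
Complete Bouguer anomaly = 102.665 + 1.63 = 104.295 mGal

104.3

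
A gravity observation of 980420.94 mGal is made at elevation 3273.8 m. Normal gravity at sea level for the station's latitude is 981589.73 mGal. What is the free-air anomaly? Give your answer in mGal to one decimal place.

-158.5

Free-air correction = 0.3086 × 3273.8 = 1010.29 mGal
Free-air anomaly = 980420.94 − 981589.73 + (1010.29) = -158.50 mGal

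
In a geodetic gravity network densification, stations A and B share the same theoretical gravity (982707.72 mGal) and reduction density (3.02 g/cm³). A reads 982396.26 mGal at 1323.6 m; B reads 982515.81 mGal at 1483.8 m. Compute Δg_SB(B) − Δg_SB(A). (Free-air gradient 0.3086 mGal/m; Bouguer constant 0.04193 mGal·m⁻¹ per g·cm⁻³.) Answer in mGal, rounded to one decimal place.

Δg_SB(A) = 982396.26 − 982707.72 + 0.3086×1323.6 − 0.04193×3.02×1323.6 = -70.60 mGal
Δg_SB(B) = 982515.81 − 982707.72 + 0.3086×1483.8 − 0.04193×3.02×1483.8 = 78.10 mGal
Difference = 78.10 − (-70.60) = 148.70 mGal

148.7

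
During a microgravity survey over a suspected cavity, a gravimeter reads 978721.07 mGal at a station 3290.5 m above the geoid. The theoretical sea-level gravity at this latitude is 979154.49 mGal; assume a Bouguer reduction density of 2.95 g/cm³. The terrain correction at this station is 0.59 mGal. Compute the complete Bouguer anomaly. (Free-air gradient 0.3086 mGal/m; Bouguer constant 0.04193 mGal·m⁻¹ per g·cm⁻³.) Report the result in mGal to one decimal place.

175.6

Free-air correction = 0.3086 × 3290.5 = 1015.45 mGal
Free-air anomaly = 978721.07 − 979154.49 + (1015.45) = 582.03 mGal
Bouguer slab correction = 0.04193 × 2.95 × 3290.5 = 407.01 mGal
Simple Bouguer anomaly = 582.03 − (407.01) = 175.02 mGal
Complete Bouguer anomaly = 175.02 + 0.59 = 175.61 mGal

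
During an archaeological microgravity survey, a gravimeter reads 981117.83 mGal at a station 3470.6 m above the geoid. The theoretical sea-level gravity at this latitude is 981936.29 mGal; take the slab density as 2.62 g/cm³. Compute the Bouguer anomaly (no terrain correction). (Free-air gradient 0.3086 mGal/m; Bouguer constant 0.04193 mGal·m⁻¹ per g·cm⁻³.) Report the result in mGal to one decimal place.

-128.7

Free-air correction = 0.3086 × 3470.6 = 1071.03 mGal
Free-air anomaly = 981117.83 − 981936.29 + (1071.03) = 252.57 mGal
Bouguer slab correction = 0.04193 × 2.62 × 3470.6 = 381.27 mGal
Simple Bouguer anomaly = 252.57 − (381.27) = -128.70 mGal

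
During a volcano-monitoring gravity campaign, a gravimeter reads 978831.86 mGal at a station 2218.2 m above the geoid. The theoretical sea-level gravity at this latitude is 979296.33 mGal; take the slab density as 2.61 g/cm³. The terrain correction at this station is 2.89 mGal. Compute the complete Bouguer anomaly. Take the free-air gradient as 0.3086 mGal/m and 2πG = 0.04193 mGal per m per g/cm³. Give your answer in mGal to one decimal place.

Free-air correction = 0.3086 × 2218.2 = 684.54 mGal
Free-air anomaly = 978831.86 − 979296.33 + (684.54) = 220.07 mGal
Bouguer slab correction = 0.04193 × 2.61 × 2218.2 = 242.75 mGal
Simple Bouguer anomaly = 220.07 − (242.75) = -22.68 mGal
Complete Bouguer anomaly = -22.68 + 2.89 = -19.79 mGal

-19.8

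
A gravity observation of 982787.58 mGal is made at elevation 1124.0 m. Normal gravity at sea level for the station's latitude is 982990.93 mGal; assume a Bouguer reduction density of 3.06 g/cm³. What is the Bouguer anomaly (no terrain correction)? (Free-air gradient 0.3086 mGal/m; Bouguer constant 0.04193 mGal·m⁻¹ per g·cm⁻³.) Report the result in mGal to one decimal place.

Free-air correction = 0.3086 × 1124.0 = 346.87 mGal
Free-air anomaly = 982787.58 − 982990.93 + (346.87) = 143.52 mGal
Bouguer slab correction = 0.04193 × 3.06 × 1124.0 = 144.22 mGal
Simple Bouguer anomaly = 143.52 − (144.22) = -0.70 mGal

-0.7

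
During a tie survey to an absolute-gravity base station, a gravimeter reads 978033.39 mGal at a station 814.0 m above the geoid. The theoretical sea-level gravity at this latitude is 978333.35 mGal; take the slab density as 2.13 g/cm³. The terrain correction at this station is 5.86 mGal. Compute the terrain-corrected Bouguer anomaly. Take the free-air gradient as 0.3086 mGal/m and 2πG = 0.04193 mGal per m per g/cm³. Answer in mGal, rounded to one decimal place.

-115.6

Free-air correction = 0.3086 × 814.0 = 251.20 mGal
Free-air anomaly = 978033.39 − 978333.35 + (251.20) = -48.76 mGal
Bouguer slab correction = 0.04193 × 2.13 × 814.0 = 72.70 mGal
Simple Bouguer anomaly = -48.76 − (72.70) = -121.46 mGal
Complete Bouguer anomaly = -121.46 + 5.86 = -115.60 mGal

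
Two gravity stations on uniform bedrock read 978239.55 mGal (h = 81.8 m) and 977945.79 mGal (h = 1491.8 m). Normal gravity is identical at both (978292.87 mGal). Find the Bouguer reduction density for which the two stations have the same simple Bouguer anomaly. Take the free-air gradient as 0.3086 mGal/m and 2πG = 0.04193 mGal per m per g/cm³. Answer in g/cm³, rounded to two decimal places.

Δg_obs = 977945.79 − 978239.55 = -293.76 mGal over Δh = 1491.8 − 81.8 = 1410.0 m
Equal Bouguer anomalies ⇒ Δg_obs + (0.3086 − 0.04193ρ)·Δh = 0
0.3086 − 0.04193ρ = −Δg_obs/Δh = 0.20834
ρ = (0.3086 − 0.20834) / 0.04193 = 2.39 g/cm³

2.39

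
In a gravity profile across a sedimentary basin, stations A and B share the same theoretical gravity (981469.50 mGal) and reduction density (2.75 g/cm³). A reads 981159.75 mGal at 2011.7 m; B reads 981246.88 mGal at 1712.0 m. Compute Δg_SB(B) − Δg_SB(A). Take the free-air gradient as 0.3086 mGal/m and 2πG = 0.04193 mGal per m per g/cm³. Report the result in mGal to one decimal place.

29.2

Δg_SB(A) = 981159.75 − 981469.50 + 0.3086×2011.7 − 0.04193×2.75×2011.7 = 79.10 mGal
Δg_SB(B) = 981246.88 − 981469.50 + 0.3086×1712.0 − 0.04193×2.75×1712.0 = 108.30 mGal
Difference = 108.30 − (79.10) = 29.20 mGal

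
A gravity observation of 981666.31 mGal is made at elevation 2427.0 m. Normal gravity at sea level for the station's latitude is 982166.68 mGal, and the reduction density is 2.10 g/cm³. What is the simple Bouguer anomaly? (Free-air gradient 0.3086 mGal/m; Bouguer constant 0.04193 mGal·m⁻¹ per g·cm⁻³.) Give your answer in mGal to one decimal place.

Free-air correction = 0.3086 × 2427.0 = 748.97 mGal
Free-air anomaly = 981666.31 − 982166.68 + (748.97) = 248.60 mGal
Bouguer slab correction = 0.04193 × 2.10 × 2427.0 = 213.70 mGal
Simple Bouguer anomaly = 248.60 − (213.70) = 34.90 mGal

34.9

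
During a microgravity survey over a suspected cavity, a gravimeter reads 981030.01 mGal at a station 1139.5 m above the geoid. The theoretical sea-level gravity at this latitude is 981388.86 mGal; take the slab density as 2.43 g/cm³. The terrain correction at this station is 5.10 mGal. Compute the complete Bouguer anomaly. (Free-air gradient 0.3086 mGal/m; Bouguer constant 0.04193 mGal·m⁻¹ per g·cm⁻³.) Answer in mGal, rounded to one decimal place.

-118.2

Free-air correction = 0.3086 × 1139.5 = 351.65 mGal
Free-air anomaly = 981030.01 − 981388.86 + (351.65) = -7.20 mGal
Bouguer slab correction = 0.04193 × 2.43 × 1139.5 = 116.10 mGal
Simple Bouguer anomaly = -7.20 − (116.10) = -123.30 mGal
Complete Bouguer anomaly = -123.30 + 5.10 = -118.20 mGal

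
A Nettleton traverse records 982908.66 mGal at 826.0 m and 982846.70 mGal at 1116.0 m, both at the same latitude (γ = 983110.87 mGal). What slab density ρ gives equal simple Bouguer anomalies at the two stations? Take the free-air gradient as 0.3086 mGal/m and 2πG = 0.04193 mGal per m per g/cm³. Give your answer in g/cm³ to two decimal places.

Δg_obs = 982846.70 − 982908.66 = -61.96 mGal over Δh = 1116.0 − 826.0 = 290.0 m
Equal Bouguer anomalies ⇒ Δg_obs + (0.3086 − 0.04193ρ)·Δh = 0
0.3086 − 0.04193ρ = −Δg_obs/Δh = 0.21366
ρ = (0.3086 − 0.21366) / 0.04193 = 2.26 g/cm³

2.26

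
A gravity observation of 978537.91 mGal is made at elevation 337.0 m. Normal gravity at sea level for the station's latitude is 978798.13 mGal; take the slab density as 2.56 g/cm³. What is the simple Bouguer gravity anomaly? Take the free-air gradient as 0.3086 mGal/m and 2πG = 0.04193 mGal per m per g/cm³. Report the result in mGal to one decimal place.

Free-air correction = 0.3086 × 337.0 = 104.00 mGal
Free-air anomaly = 978537.91 − 978798.13 + (104.00) = -156.22 mGal
Bouguer slab correction = 0.04193 × 2.56 × 337.0 = 36.17 mGal
Simple Bouguer anomaly = -156.22 − (36.17) = -192.39 mGal

-192.4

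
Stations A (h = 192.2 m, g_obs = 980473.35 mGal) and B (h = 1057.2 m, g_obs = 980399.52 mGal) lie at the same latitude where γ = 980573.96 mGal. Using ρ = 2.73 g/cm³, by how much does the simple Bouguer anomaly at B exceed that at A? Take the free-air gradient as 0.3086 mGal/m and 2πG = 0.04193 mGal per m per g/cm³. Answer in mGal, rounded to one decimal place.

Δg_SB(A) = 980473.35 − 980573.96 + 0.3086×192.2 − 0.04193×2.73×192.2 = -63.30 mGal
Δg_SB(B) = 980399.52 − 980573.96 + 0.3086×1057.2 − 0.04193×2.73×1057.2 = 30.80 mGal
Difference = 30.80 − (-63.30) = 94.10 mGal

94.1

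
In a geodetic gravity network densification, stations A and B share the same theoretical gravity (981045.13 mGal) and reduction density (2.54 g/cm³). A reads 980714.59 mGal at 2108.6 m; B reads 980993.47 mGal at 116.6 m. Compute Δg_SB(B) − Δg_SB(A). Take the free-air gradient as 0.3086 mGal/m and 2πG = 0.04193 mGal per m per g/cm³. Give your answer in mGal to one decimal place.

Δg_SB(A) = 980714.59 − 981045.13 + 0.3086×2108.6 − 0.04193×2.54×2108.6 = 95.60 mGal
Δg_SB(B) = 980993.47 − 981045.13 + 0.3086×116.6 − 0.04193×2.54×116.6 = -28.10 mGal
Difference = -28.10 − (95.60) = -123.70 mGal

-123.7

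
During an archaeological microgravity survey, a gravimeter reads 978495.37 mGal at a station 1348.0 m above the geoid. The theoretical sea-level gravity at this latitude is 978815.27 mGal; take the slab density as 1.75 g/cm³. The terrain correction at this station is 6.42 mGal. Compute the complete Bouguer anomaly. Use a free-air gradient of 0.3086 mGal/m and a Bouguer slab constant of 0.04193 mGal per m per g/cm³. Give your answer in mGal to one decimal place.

3.6

Free-air correction = 0.3086 × 1348.0 = 415.99 mGal
Free-air anomaly = 978495.37 − 978815.27 + (415.99) = 96.09 mGal
Bouguer slab correction = 0.04193 × 1.75 × 1348.0 = 98.91 mGal
Simple Bouguer anomaly = 96.09 − (98.91) = -2.82 mGal
Complete Bouguer anomaly = -2.82 + 6.42 = 3.60 mGal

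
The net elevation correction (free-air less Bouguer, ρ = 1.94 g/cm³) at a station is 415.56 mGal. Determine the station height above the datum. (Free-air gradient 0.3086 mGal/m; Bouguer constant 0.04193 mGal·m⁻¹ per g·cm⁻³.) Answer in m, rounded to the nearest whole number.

Combined gradient = 0.3086 − 0.04193 × 1.94 = 0.2272558 mGal/m
h = 415.56 / 0.2272558 = 1828.60 m

1829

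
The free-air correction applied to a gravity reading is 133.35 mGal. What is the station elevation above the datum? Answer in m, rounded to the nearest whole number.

h = 133.35 / 0.3086 = 432.11 m

432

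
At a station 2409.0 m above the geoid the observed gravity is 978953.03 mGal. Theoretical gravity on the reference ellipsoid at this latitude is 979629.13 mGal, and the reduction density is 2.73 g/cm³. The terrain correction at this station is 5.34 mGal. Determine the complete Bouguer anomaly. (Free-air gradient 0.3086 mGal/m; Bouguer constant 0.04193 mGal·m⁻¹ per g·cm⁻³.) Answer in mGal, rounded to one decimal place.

-203.1

Free-air correction = 0.3086 × 2409.0 = 743.42 mGal
Free-air anomaly = 978953.03 − 979629.13 + (743.42) = 67.32 mGal
Bouguer slab correction = 0.04193 × 2.73 × 2409.0 = 275.76 mGal
Simple Bouguer anomaly = 67.32 − (275.76) = -208.44 mGal
Complete Bouguer anomaly = -208.44 + 5.34 = -203.10 mGal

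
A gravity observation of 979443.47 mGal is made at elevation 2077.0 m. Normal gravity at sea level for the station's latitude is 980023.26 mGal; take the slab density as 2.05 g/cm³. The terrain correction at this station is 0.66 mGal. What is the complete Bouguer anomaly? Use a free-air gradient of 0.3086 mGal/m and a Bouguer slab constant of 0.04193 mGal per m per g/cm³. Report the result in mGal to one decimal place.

Free-air correction = 0.3086 × 2077.0 = 640.96 mGal
Free-air anomaly = 979443.47 − 980023.26 + (640.96) = 61.17 mGal
Bouguer slab correction = 0.04193 × 2.05 × 2077.0 = 178.53 mGal
Simple Bouguer anomaly = 61.17 − (178.53) = -117.36 mGal
Complete Bouguer anomaly = -117.36 + 0.66 = -116.70 mGal

-116.7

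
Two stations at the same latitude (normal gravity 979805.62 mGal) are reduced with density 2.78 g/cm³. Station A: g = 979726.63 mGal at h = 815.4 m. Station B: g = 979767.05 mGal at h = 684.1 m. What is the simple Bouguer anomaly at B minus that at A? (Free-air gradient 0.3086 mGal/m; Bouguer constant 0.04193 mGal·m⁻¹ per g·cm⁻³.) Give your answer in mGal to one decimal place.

15.2

Δg_SB(A) = 979726.63 − 979805.62 + 0.3086×815.4 − 0.04193×2.78×815.4 = 77.60 mGal
Δg_SB(B) = 979767.05 − 979805.62 + 0.3086×684.1 − 0.04193×2.78×684.1 = 92.80 mGal
Difference = 92.80 − (77.60) = 15.20 mGal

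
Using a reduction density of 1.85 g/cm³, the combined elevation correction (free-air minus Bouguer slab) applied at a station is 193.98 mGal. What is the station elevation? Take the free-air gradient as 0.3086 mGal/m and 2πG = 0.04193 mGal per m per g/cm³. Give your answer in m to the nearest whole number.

Combined gradient = 0.3086 − 0.04193 × 1.85 = 0.2310295 mGal/m
h = 193.98 / 0.2310295 = 839.63 m

840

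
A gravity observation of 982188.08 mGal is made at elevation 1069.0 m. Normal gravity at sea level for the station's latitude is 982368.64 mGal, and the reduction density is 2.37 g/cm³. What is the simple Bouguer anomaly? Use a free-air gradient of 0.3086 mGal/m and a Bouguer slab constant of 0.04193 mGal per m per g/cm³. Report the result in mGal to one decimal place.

Free-air correction = 0.3086 × 1069.0 = 329.89 mGal
Free-air anomaly = 982188.08 − 982368.64 + (329.89) = 149.33 mGal
Bouguer slab correction = 0.04193 × 2.37 × 1069.0 = 106.23 mGal
Simple Bouguer anomaly = 149.33 − (106.23) = 43.10 mGal

43.1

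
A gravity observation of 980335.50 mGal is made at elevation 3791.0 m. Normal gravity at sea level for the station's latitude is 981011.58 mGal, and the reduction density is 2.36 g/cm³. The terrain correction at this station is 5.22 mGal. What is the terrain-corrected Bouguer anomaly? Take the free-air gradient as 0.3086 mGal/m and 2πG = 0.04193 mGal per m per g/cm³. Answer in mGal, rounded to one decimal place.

Free-air correction = 0.3086 × 3791.0 = 1169.90 mGal
Free-air anomaly = 980335.50 − 981011.58 + (1169.90) = 493.82 mGal
Bouguer slab correction = 0.04193 × 2.36 × 3791.0 = 375.14 mGal
Simple Bouguer anomaly = 493.82 − (375.14) = 118.68 mGal
Complete Bouguer anomaly = 118.68 + 5.22 = 123.90 mGal

123.9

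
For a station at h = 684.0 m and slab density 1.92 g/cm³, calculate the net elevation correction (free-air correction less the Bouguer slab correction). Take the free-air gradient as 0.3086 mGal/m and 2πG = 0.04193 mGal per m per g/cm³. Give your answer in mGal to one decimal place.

Combined gradient = 0.3086 − 0.04193 × 1.92 = 0.2280944 mGal/m
Combined elevation correction = 0.2280944 × 684.0 = 156.0 mGal

156.0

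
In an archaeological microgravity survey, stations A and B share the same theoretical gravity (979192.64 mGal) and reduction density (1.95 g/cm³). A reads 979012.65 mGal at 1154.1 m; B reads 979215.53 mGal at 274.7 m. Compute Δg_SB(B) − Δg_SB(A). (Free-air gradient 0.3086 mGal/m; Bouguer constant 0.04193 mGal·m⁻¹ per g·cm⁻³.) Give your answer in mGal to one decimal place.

3.4

Δg_SB(A) = 979012.65 − 979192.64 + 0.3086×1154.1 − 0.04193×1.95×1154.1 = 81.80 mGal
Δg_SB(B) = 979215.53 − 979192.64 + 0.3086×274.7 − 0.04193×1.95×274.7 = 85.20 mGal
Difference = 85.20 − (81.80) = 3.40 mGal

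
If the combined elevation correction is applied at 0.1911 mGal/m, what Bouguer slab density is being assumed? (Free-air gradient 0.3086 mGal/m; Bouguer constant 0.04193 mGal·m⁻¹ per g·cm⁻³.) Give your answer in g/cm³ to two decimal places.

2.80

0.1911 = 0.3086 − 0.04193 × ρ
ρ = (0.3086 − 0.1911) / 0.04193 = 2.80 g/cm³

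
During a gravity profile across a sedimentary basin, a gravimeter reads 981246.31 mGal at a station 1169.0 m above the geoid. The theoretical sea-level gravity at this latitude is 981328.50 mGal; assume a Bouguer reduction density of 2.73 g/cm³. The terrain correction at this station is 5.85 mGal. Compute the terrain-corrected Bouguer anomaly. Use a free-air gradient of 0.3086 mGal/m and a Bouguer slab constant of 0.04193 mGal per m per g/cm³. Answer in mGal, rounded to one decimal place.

150.6

Free-air correction = 0.3086 × 1169.0 = 360.75 mGal
Free-air anomaly = 981246.31 − 981328.50 + (360.75) = 278.56 mGal
Bouguer slab correction = 0.04193 × 2.73 × 1169.0 = 133.81 mGal
Simple Bouguer anomaly = 278.56 − (133.81) = 144.75 mGal
Complete Bouguer anomaly = 144.75 + 5.85 = 150.60 mGal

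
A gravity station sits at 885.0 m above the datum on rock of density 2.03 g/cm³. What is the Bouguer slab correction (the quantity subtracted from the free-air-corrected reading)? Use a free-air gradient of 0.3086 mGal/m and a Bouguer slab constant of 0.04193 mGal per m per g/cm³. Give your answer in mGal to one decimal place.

Bouguer slab correction = 0.04193 × 2.03 × 885.0 = 75.3 mGal

75.3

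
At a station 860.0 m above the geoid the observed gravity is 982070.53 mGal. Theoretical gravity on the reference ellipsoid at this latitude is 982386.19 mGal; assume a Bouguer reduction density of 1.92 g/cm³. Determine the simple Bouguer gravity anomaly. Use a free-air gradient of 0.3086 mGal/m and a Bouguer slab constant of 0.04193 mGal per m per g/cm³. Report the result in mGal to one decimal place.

-119.5

Free-air correction = 0.3086 × 860.0 = 265.40 mGal
Free-air anomaly = 982070.53 − 982386.19 + (265.40) = -50.26 mGal
Bouguer slab correction = 0.04193 × 1.92 × 860.0 = 69.23 mGal
Simple Bouguer anomaly = -50.26 − (69.23) = -119.49 mGal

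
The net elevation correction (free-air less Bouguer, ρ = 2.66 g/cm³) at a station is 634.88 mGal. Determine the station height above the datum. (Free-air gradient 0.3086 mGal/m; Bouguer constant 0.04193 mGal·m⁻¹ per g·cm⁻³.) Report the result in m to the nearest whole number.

Combined gradient = 0.3086 − 0.04193 × 2.66 = 0.1970662 mGal/m
h = 634.88 / 0.1970662 = 3221.66 m

3222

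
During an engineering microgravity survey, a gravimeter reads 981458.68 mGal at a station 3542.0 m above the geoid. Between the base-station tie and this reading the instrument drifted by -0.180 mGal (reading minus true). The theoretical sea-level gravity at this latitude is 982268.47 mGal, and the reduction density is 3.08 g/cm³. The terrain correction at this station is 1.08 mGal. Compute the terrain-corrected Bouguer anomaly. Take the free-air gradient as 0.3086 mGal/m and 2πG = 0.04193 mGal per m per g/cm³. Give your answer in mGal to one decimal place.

Drift-corrected reading = 981458.68 − (-0.180) = 981458.860 mGal
Free-air correction = 0.3086 × 3542.0 = 1093.06 mGal
Free-air anomaly = 981458.860 − 982268.47 + (1093.06) = 283.450 mGal
Bouguer slab correction = 0.04193 × 3.08 × 3542.0 = 457.43 mGal
Simple Bouguer anomaly = 283.450 − (457.43) = -173.980 mGal
Complete Bouguer anomaly = -173.980 + 1.08 = -172.900 mGal

-172.9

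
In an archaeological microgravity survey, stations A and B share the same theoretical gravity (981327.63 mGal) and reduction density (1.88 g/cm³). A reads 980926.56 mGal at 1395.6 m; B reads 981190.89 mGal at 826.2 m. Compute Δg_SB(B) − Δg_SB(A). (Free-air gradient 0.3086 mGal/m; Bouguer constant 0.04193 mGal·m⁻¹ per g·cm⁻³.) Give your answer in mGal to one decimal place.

133.5

Δg_SB(A) = 980926.56 − 981327.63 + 0.3086×1395.6 − 0.04193×1.88×1395.6 = -80.40 mGal
Δg_SB(B) = 981190.89 − 981327.63 + 0.3086×826.2 − 0.04193×1.88×826.2 = 53.10 mGal
Difference = 53.10 − (-80.40) = 133.50 mGal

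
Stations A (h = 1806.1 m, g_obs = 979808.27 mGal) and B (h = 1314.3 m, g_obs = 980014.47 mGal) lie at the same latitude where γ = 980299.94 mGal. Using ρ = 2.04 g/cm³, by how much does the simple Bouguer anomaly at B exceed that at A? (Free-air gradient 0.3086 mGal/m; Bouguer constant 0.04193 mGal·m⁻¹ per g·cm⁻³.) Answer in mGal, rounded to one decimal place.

96.5

Δg_SB(A) = 979808.27 − 980299.94 + 0.3086×1806.1 − 0.04193×2.04×1806.1 = -88.80 mGal
Δg_SB(B) = 980014.47 − 980299.94 + 0.3086×1314.3 − 0.04193×2.04×1314.3 = 7.70 mGal
Difference = 7.70 − (-88.80) = 96.50 mGal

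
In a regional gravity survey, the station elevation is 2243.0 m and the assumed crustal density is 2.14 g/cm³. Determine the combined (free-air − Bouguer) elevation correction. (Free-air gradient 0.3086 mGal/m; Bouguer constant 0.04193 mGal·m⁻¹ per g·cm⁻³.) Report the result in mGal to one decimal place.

Combined gradient = 0.3086 − 0.04193 × 2.14 = 0.2188698 mGal/m
Combined elevation correction = 0.2188698 × 2243.0 = 490.9 mGal

490.9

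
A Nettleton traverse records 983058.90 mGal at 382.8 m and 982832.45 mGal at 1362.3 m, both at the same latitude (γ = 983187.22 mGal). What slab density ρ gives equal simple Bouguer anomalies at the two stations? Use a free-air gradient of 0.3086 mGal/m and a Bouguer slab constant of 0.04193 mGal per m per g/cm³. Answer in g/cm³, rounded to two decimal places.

1.85

Δg_obs = 982832.45 − 983058.90 = -226.45 mGal over Δh = 1362.3 − 382.8 = 979.5 m
Equal Bouguer anomalies ⇒ Δg_obs + (0.3086 − 0.04193ρ)·Δh = 0
0.3086 − 0.04193ρ = −Δg_obs/Δh = 0.23119
ρ = (0.3086 − 0.23119) / 0.04193 = 1.85 g/cm³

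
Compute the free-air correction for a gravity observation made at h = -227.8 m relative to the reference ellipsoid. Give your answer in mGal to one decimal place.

Free-air correction = 0.3086 × -227.8 = -70.3 mGal

-70.3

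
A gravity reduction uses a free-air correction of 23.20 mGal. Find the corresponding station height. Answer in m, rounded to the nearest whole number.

h = 23.20 / 0.3086 = 75.18 m

75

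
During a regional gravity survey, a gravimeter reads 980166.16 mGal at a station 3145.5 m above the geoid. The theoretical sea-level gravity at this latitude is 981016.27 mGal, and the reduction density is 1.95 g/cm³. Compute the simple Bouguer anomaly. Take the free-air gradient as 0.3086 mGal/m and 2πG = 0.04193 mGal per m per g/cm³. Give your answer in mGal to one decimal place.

Free-air correction = 0.3086 × 3145.5 = 970.70 mGal
Free-air anomaly = 980166.16 − 981016.27 + (970.70) = 120.59 mGal
Bouguer slab correction = 0.04193 × 1.95 × 3145.5 = 257.19 mGal
Simple Bouguer anomaly = 120.59 − (257.19) = -136.60 mGal

-136.6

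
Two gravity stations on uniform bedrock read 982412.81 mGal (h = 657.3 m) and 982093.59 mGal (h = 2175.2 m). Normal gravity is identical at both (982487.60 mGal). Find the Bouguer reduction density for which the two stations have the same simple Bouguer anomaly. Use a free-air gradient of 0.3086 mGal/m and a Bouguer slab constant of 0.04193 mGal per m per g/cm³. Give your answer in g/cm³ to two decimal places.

2.34

Δg_obs = 982093.59 − 982412.81 = -319.22 mGal over Δh = 2175.2 − 657.3 = 1517.9 m
Equal Bouguer anomalies ⇒ Δg_obs + (0.3086 − 0.04193ρ)·Δh = 0
0.3086 − 0.04193ρ = −Δg_obs/Δh = 0.21030
ρ = (0.3086 − 0.21030) / 0.04193 = 2.34 g/cm³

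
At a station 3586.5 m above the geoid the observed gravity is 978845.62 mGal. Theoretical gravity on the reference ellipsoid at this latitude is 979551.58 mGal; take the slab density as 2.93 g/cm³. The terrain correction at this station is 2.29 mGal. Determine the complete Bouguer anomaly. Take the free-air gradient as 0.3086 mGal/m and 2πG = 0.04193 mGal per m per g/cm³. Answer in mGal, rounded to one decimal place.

-37.5

Free-air correction = 0.3086 × 3586.5 = 1106.79 mGal
Free-air anomaly = 978845.62 − 979551.58 + (1106.79) = 400.83 mGal
Bouguer slab correction = 0.04193 × 2.93 × 3586.5 = 440.62 mGal
Simple Bouguer anomaly = 400.83 − (440.62) = -39.79 mGal
Complete Bouguer anomaly = -39.79 + 2.29 = -37.50 mGal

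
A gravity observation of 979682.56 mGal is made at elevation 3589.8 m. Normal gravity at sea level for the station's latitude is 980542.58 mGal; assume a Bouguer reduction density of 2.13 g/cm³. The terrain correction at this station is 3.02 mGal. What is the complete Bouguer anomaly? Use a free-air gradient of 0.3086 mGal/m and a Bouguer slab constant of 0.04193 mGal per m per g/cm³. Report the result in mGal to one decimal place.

Free-air correction = 0.3086 × 3589.8 = 1107.81 mGal
Free-air anomaly = 979682.56 − 980542.58 + (1107.81) = 247.79 mGal
Bouguer slab correction = 0.04193 × 2.13 × 3589.8 = 320.61 mGal
Simple Bouguer anomaly = 247.79 − (320.61) = -72.82 mGal
Complete Bouguer anomaly = -72.82 + 3.02 = -69.80 mGal

-69.8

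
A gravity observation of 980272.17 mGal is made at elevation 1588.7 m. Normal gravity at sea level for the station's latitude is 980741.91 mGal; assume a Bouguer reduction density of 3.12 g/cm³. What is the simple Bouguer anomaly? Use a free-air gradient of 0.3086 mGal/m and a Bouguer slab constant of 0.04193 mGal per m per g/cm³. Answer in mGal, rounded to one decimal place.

Free-air correction = 0.3086 × 1588.7 = 490.27 mGal
Free-air anomaly = 980272.17 − 980741.91 + (490.27) = 20.53 mGal
Bouguer slab correction = 0.04193 × 3.12 × 1588.7 = 207.84 mGal
Simple Bouguer anomaly = 20.53 − (207.84) = -187.31 mGal

-187.3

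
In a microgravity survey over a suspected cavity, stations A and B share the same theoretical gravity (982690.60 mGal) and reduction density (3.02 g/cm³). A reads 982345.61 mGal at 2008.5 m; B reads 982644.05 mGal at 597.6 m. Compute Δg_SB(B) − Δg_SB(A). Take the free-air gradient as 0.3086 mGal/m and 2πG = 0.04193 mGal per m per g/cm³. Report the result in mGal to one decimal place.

41.7

Δg_SB(A) = 982345.61 − 982690.60 + 0.3086×2008.5 − 0.04193×3.02×2008.5 = 20.50 mGal
Δg_SB(B) = 982644.05 − 982690.60 + 0.3086×597.6 − 0.04193×3.02×597.6 = 62.20 mGal
Difference = 62.20 − (20.50) = 41.70 mGal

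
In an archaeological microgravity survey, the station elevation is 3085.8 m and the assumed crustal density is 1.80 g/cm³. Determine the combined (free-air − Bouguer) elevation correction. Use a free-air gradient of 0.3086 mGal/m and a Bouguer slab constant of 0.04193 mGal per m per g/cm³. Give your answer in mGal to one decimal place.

719.4

Combined gradient = 0.3086 − 0.04193 × 1.80 = 0.2331260 mGal/m
Combined elevation correction = 0.2331260 × 3085.8 = 719.4 mGal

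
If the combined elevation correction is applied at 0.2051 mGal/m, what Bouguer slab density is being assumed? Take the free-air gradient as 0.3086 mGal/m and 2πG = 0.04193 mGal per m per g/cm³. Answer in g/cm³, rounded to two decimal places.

2.47

0.2051 = 0.3086 − 0.04193 × ρ
ρ = (0.3086 − 0.2051) / 0.04193 = 2.47 g/cm³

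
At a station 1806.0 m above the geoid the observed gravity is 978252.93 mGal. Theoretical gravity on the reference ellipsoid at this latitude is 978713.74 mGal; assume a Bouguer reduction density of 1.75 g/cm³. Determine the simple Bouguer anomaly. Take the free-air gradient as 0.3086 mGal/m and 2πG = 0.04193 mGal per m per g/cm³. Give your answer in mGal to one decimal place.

Free-air correction = 0.3086 × 1806.0 = 557.33 mGal
Free-air anomaly = 978252.93 − 978713.74 + (557.33) = 96.52 mGal
Bouguer slab correction = 0.04193 × 1.75 × 1806.0 = 132.52 mGal
Simple Bouguer anomaly = 96.52 − (132.52) = -36.00 mGal

-36.0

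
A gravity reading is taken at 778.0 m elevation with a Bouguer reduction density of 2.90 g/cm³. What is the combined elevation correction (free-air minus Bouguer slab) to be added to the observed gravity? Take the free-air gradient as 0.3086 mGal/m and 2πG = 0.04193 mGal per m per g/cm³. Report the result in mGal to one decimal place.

145.5

Combined gradient = 0.3086 − 0.04193 × 2.90 = 0.1870030 mGal/m
Combined elevation correction = 0.1870030 × 778.0 = 145.5 mGal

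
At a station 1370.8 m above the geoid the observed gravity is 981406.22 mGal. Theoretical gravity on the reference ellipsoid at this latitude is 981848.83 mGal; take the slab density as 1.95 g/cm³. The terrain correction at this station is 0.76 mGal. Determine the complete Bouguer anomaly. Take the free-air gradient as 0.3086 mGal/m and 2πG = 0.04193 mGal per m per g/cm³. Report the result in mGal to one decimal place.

-130.9

Free-air correction = 0.3086 × 1370.8 = 423.03 mGal
Free-air anomaly = 981406.22 − 981848.83 + (423.03) = -19.58 mGal
Bouguer slab correction = 0.04193 × 1.95 × 1370.8 = 112.08 mGal
Simple Bouguer anomaly = -19.58 − (112.08) = -131.66 mGal
Complete Bouguer anomaly = -131.66 + 0.76 = -130.90 mGal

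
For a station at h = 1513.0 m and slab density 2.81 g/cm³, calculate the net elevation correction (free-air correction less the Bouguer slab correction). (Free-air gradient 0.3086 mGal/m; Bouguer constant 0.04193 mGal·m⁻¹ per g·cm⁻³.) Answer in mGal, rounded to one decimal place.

Combined gradient = 0.3086 − 0.04193 × 2.81 = 0.1907767 mGal/m
Combined elevation correction = 0.1907767 × 1513.0 = 288.6 mGal

288.6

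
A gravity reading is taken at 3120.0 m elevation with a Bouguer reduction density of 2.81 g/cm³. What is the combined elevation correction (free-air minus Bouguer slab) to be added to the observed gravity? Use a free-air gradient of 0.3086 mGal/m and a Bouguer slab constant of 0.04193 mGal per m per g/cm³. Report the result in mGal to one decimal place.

595.2

Combined gradient = 0.3086 − 0.04193 × 2.81 = 0.1907767 mGal/m
Combined elevation correction = 0.1907767 × 3120.0 = 595.2 mGal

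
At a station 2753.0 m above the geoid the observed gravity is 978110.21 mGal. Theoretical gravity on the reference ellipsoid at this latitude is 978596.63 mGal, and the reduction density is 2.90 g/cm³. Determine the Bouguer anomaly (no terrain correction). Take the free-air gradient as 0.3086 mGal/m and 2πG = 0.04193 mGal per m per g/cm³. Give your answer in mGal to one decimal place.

28.4

Free-air correction = 0.3086 × 2753.0 = 849.58 mGal
Free-air anomaly = 978110.21 − 978596.63 + (849.58) = 363.16 mGal
Bouguer slab correction = 0.04193 × 2.90 × 2753.0 = 334.76 mGal
Simple Bouguer anomaly = 363.16 − (334.76) = 28.40 mGal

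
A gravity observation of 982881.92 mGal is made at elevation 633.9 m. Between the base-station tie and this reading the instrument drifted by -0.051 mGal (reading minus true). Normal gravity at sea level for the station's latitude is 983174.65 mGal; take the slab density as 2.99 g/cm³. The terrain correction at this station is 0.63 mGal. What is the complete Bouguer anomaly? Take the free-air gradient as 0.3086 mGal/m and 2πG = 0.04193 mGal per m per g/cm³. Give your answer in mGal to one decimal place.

-175.9

Drift-corrected reading = 982881.92 − (-0.051) = 982881.971 mGal
Free-air correction = 0.3086 × 633.9 = 195.62 mGal
Free-air anomaly = 982881.971 − 983174.65 + (195.62) = -97.059 mGal
Bouguer slab correction = 0.04193 × 2.99 × 633.9 = 79.47 mGal
Simple Bouguer anomaly = -97.059 − (79.47) = -176.529 mGal
Complete Bouguer anomaly = -176.529 + 0.63 = -175.899 mGal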